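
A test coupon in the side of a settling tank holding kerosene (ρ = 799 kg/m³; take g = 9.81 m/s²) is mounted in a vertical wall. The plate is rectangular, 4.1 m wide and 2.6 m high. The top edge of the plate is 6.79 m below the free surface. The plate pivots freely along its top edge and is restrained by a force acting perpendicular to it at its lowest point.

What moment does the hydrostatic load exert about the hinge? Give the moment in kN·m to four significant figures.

γ = ρg = 799 × 9.81 / 1000 = 7.83819 kN/m³.
The centroid lies 2.6/2 = 1.3 m below the top edge, so the centroid depth is h_c = 6.79 + 1.3 = 8.09 m.
A = 4.1 × 2.6 = 10.66 m².
Resultant F = γ·h_c·A = 7.83819 × 8.09 × 10.66 = 675.961 kN.
I_c = b·h³/12 = 4.1 × 2.6³/12 = 6.00513 m⁴.
Centre of pressure: y_p = y_c + I_c/(y_c·A) = 8.09 + 6.00513/(8.09 × 10.66) = 8.09 + 0.0696333 = 8.15963 m along the plane.
The resultant acts 1.3 + 0.0696333 = 1.36963 m (along the plate) below the hinge at the top edge, so the moment about the hinge is M = F × 1.36963 = 675.961 × 1.36963 = 925.816 kN·m.

M ≈ 925.8 kN·m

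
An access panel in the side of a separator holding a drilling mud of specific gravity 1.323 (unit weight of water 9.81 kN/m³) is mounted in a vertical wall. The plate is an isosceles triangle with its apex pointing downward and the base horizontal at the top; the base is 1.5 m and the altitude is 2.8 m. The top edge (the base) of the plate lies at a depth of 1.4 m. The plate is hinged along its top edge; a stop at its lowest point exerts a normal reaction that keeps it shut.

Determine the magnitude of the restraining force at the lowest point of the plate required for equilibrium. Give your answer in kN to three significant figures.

γ = 1.323 × 9.81 = 12.97863 kN/m³.
With the apex down, the centroid sits h/3 = 2.8/3 = 0.933333 m below the base (the top edge), so the centroid depth is h_c = 1.4 + 0.933333 = 2.33333 m.
A = ½ × 1.5 × 2.8 = 2.1 m².
Resultant F = γ·h_c·A = 12.97863 × 2.33333 × 2.1 = 63.5952 kN.
I_c = b·h³/36 = 1.5 × 2.8³/36 = 0.914667 m⁴.
Centre of pressure: y_p = y_c + I_c/(y_c·A) = 2.33333 + 0.914667/(2.33333 × 2.1) = 2.33333 + 0.186667 = 2.52 m along the plane.
The resultant acts 0.933333 + 0.186667 = 1.12 m (along the plate) below the hinge at the top edge, so the moment about the hinge is M = F × 1.12 = 63.5952 × 1.12 = 71.2266 kN·m.
A normal force at the bottom, 2.8 m from the hinge, must supply this moment: P = 71.2266/2.8 = 25.4381 kN.

P ≈ 25.4 kN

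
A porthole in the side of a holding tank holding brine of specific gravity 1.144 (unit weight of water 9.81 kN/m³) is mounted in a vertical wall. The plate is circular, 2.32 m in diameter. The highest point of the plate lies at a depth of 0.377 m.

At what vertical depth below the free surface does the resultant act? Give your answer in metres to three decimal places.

h_p = 1.756 m

γ = 1.144 × 9.81 = 11.22264 kN/m³.
The centroid is at the centre, 1.16 m below the top of the plate, so the centroid depth is h_c = 0.377 + 1.16 = 1.537 m.
A = π(1.16)² = 4.22733 m².
Resultant F = γ·h_c·A = 11.22264 × 1.537 × 4.22733 = 72.9181 kN.
I_c = πr⁴/4 = π × 1.16⁴/4 = 1.42207 m⁴.
Centre of pressure: y_p = y_c + I_c/(y_c·A) = 1.537 + 1.42207/(1.537 × 4.22733) = 1.537 + 0.218867 = 1.75587 m along the plane.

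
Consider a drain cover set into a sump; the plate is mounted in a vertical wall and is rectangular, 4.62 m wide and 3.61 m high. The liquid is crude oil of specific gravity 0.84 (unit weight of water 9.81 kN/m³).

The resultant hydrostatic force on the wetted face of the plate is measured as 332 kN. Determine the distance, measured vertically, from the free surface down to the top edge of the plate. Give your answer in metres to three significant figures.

γ = 0.84 × 9.81 = 8.2404 kN/m³.
A = 4.62 × 3.61 = 16.6782 m².
From F = γ·h_c·A, the centroid depth is h_c = 332/(8.2404 × 16.6782) = 2.41569 m.
The centroid lies 3.61/2 = 1.805 m below the top edge, so the top edge sits at h_top = 2.41569 − 1.805 = 0.61069 m below the surface.

d_top ≈ 0.611 m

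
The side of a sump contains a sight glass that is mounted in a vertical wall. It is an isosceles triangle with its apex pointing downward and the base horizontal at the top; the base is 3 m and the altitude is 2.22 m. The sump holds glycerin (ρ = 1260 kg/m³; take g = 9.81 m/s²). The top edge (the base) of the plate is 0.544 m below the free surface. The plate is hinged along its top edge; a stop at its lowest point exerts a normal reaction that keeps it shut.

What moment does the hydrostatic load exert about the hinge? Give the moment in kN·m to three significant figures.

M ≈ 50.4 kN·m

γ = ρg = 1260 × 9.81 / 1000 = 12.3606 kN/m³.
With the apex down, the centroid sits h/3 = 2.22/3 = 0.74 m below the base (the top edge), so the centroid depth is h_c = 0.544 + 0.74 = 1.284 m.
A = ½ × 3 × 2.22 = 3.33 m².
Resultant F = γ·h_c·A = 12.3606 × 1.284 × 3.33 = 52.8505 kN.
I_c = b·h³/36 = 3 × 2.22³/36 = 0.911754 m⁴.
Centre of pressure: y_p = y_c + I_c/(y_c·A) = 1.284 + 0.911754/(1.284 × 3.33) = 1.284 + 0.21324 = 1.49724 m along the plane.
The resultant acts 0.74 + 0.21324 = 0.95324 m (along the plate) below the hinge at the top edge, so the moment about the hinge is M = F × 0.95324 = 52.8505 × 0.95324 = 50.3792 kN·m.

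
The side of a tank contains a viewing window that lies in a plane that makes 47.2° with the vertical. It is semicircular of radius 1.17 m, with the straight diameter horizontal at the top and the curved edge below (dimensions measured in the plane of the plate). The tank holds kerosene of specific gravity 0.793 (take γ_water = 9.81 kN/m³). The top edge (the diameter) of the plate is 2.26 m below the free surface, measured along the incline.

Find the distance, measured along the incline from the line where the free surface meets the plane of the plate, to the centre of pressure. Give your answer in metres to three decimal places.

γ = 0.793 × 9.81 = 7.77933 kN/m³.
The plate makes 47.2° with the vertical, i.e. θ = 90° − 47.2° = 42.8° to the horizontal. Measuring y along the incline from the free-surface line, vertical depth h = y·sinθ with sinθ = 0.679441.
The centroid of a semicircle lies 4r/(3π) = 0.496563 m from the diameter, here below the top edge, so y_c = 2.26 + 0.496563 = 2.75656 m and h_c = 2.75656 × 0.679441 = 1.87292 m.
A = πr²/2 = π × 1.17²/2 = 2.15026 m².
Resultant F = γ·h_c·A = 7.77933 × 1.87292 × 2.15026 = 31.3294 kN.
I_c = (π/8 − 8/(9π))·r⁴ = 0.109757 × 1.17⁴ = 0.205672 m⁴.
Centre of pressure: y_p = y_c + I_c/(y_c·A) = 2.75656 + 0.205672/(2.75656 × 2.15026) = 2.75656 + 0.034699 = 2.79126 m along the plane.

y_p = 2.791 m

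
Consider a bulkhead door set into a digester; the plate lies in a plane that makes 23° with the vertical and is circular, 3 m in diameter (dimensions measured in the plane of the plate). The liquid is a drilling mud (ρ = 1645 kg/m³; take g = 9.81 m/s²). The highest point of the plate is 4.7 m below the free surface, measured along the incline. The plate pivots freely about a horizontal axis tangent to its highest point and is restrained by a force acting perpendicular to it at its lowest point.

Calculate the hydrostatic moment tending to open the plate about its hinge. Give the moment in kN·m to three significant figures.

γ = ρg = 1645 × 9.81 / 1000 = 16.13745 kN/m³.
The plate makes 23° with the vertical, i.e. θ = 90° − 23° = 67° to the horizontal. Measuring y along the incline from the free-surface line, vertical depth h = y·sinθ with sinθ = 0.920505.
The centroid is at the centre, 1.5 m below the top of the plate, so y_c = 4.7 + 1.5 = 6.2 m and h_c = 6.2 × 0.920505 = 5.70713 m.
A = π(1.5)² = 7.06858 m².
Resultant F = γ·h_c·A = 16.13745 × 5.70713 × 7.06858 = 651.006 kN.
I_c = πr⁴/4 = π × 1.5⁴/4 = 3.97608 m⁴.
Centre of pressure: y_p = y_c + I_c/(y_c·A) = 6.2 + 3.97608/(6.2 × 7.06858) = 6.2 + 0.0907259 = 6.29073 m along the plane.
The resultant acts 1.5 + 0.0907259 = 1.59073 m (along the plate) below the hinge at the top edge, so the moment about the hinge is M = F × 1.59073 = 651.006 × 1.59073 = 1035.57 kN·m.

M ≈ 1040 kN·m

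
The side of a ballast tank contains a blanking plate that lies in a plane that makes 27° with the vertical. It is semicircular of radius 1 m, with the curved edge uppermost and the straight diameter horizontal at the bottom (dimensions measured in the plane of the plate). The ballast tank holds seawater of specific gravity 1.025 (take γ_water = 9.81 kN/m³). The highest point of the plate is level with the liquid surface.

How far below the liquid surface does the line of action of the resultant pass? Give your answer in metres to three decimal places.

h_p = 0.621 m

γ = 1.025 × 9.81 = 10.05525 kN/m³.
The plate makes 27° with the vertical, i.e. θ = 90° − 27° = 63° to the horizontal. Measuring y along the incline from the free-surface line, vertical depth h = y·sinθ with sinθ = 0.891007.
The centroid lies 4r/(3π) = 0.424413 m above the diameter, so r − 4r/(3π) = 1 − 0.424413 = 0.575587 m below the topmost point, so y_c = 0.575587 m and h_c = 0.575587 × 0.891007 = 0.512852 m.
A = πr²/2 = π × 1²/2 = 1.5708 m².
Resultant F = γ·h_c·A = 10.05525 × 0.512852 × 1.5708 = 8.10039 kN.
I_c = (π/8 − 8/(9π))·r⁴ = 0.109757 × 1⁴ = 0.109757 m⁴.
Centre of pressure: y_p = y_c + I_c/(y_c·A) = 0.575587 + 0.109757/(0.575587 × 1.5708) = 0.575587 + 0.121395 = 0.696982 m along the plane.
Vertically, h_p = y_p·sinθ = 0.696982 × 0.891007 = 0.621016 m.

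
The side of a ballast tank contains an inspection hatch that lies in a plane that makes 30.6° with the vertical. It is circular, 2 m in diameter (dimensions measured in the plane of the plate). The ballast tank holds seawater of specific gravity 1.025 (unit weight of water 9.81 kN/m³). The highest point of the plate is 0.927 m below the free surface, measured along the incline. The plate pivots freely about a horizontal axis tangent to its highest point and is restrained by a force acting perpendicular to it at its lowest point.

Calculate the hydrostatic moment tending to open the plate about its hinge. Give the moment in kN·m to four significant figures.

M ≈ 59.19 kN·m

γ = 1.025 × 9.81 = 10.05525 kN/m³.
The plate makes 30.6° with the vertical, i.e. θ = 90° − 30.6° = 59.4° to the horizontal. Measuring y along the incline from the free-surface line, vertical depth h = y·sinθ with sinθ = 0.860742.
The centroid is at the centre, 1 m below the top of the plate, so y_c = 0.927 + 1 = 1.927 m and h_c = 1.927 × 0.860742 = 1.65865 m.
A = π(1)² = 3.14159 m².
Resultant F = γ·h_c·A = 10.05525 × 1.65865 × 3.14159 = 52.3959 kN.
I_c = πr⁴/4 = π × 1⁴/4 = 0.785398 m⁴.
Centre of pressure: y_p = y_c + I_c/(y_c·A) = 1.927 + 0.785398/(1.927 × 3.14159) = 1.927 + 0.129735 = 2.05674 m along the plane.
The resultant acts 1 + 0.129735 = 1.12973 m (along the plate) below the hinge at the top edge, so the moment about the hinge is M = F × 1.12973 = 52.3959 × 1.12973 = 59.1932 kN·m.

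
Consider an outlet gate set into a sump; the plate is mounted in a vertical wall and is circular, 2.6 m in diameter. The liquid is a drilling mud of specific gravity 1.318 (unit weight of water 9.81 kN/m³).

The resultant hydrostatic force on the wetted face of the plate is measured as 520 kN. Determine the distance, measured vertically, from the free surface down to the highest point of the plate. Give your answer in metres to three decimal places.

d_top ≈ 6.275 m

γ = 1.318 × 9.81 = 12.92958 kN/m³.
A = π(1.3)² = 5.30929 m².
From F = γ·h_c·A, the centroid depth is h_c = 520/(12.92958 × 5.30929) = 7.575 m.
The centroid is at the centre, 1.3 m below the top of the plate, so the highest point sits at h_top = 7.575 − 1.3 = 6.275 m below the surface.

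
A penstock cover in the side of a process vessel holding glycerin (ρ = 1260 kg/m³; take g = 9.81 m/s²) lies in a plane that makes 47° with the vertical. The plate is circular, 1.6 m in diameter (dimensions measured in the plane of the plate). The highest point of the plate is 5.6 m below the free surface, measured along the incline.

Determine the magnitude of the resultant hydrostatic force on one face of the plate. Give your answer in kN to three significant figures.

F ≈ 108 kN

γ = ρg = 1260 × 9.81 / 1000 = 12.3606 kN/m³.
The plate makes 47° with the vertical, i.e. θ = 90° − 47° = 43° to the horizontal. Measuring y along the incline from the free-surface line, vertical depth h = y·sinθ with sinθ = 0.681998.
The centroid is at the centre, 0.8 m below the top of the plate, so y_c = 5.6 + 0.8 = 6.4 m and h_c = 6.4 × 0.681998 = 4.36479 m.
A = π(0.8)² = 2.01062 m².
Resultant F = γ·h_c·A = 12.3606 × 4.36479 × 2.01062 = 108.476 kN.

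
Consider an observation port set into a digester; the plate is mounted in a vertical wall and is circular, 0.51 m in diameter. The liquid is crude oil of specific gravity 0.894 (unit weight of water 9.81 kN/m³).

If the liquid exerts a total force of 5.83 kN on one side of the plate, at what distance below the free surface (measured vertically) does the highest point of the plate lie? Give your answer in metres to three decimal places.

γ = 0.894 × 9.81 = 8.77014 kN/m³.
A = π(0.255)² = 0.204282 m².
From F = γ·h_c·A, the centroid depth is h_c = 5.83/(8.77014 × 0.204282) = 3.25411 m.
The centroid is at the centre, 0.255 m below the top of the plate, so the highest point sits at h_top = 3.25411 − 0.255 = 2.99911 m below the surface.

d_top ≈ 2.999 m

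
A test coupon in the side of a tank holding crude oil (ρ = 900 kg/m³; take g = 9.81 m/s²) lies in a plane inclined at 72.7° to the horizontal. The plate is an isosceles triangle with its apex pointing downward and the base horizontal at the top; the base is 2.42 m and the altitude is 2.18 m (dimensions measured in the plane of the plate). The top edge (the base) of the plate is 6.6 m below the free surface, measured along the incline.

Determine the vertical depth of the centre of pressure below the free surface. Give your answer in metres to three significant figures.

h_p = 7.03 m

γ = ρg = 900 × 9.81 / 1000 = 8.829 kN/m³.
Let θ = 72.7° be the plate's angle to the horizontal; measure y along the incline from where the plane meets the free surface. Vertical depth h = y·sinθ with sinθ = 0.954761.
With the apex down, the centroid sits h/3 = 2.18/3 = 0.726667 m below the base (the top edge), so y_c = 6.6 + 0.726667 = 7.32667 m and h_c = 7.32667 × 0.954761 = 6.99522 m.
A = ½ × 2.42 × 2.18 = 2.6378 m².
Resultant F = γ·h_c·A = 8.829 × 6.99522 × 2.6378 = 162.913 kN.
I_c = b·h³/36 = 2.42 × 2.18³/36 = 0.696438 m⁴.
Centre of pressure: y_p = y_c + I_c/(y_c·A) = 7.32667 + 0.696438/(7.32667 × 2.6378) = 7.32667 + 0.0360358 = 7.36271 m along the plane.
Vertically, h_p = y_p·sinθ = 7.36271 × 0.954761 = 7.02963 m.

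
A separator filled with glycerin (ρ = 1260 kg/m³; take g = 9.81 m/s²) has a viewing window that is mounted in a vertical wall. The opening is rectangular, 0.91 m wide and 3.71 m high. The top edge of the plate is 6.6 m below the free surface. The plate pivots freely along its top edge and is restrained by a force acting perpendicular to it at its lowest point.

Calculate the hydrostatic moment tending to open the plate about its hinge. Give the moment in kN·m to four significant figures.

M ≈ 702.4 kN·m

γ = ρg = 1260 × 9.81 / 1000 = 12.3606 kN/m³.
The centroid lies 3.71/2 = 1.855 m below the top edge, so the centroid depth is h_c = 6.6 + 1.855 = 8.455 m.
A = 0.91 × 3.71 = 3.3761 m².
Resultant F = γ·h_c·A = 12.3606 × 8.455 × 3.3761 = 352.832 kN.
I_c = b·h³/12 = 0.91 × 3.71³/12 = 3.87241 m⁴.
Centre of pressure: y_p = y_c + I_c/(y_c·A) = 8.455 + 3.87241/(8.455 × 3.3761) = 8.455 + 0.13566 = 8.59066 m along the plane.
The resultant acts 1.855 + 0.13566 = 1.99066 m (along the plate) below the hinge at the top edge, so the moment about the hinge is M = F × 1.99066 = 352.832 × 1.99066 = 702.369 kN·m.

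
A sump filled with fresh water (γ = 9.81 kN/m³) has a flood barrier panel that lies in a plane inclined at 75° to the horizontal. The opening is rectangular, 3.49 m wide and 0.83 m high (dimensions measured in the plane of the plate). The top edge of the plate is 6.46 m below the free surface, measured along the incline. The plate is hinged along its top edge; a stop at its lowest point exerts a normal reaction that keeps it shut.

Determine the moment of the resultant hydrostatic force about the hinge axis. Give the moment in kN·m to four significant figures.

γ = 9.81 kN/m³.
Let θ = 75° be the plate's angle to the horizontal; measure y along the incline from where the plane meets the free surface. Vertical depth h = y·sinθ with sinθ = 0.965926.
The centroid lies 0.83/2 = 0.415 m below the top edge, so y_c = 6.46 + 0.415 = 6.875 m and h_c = 6.875 × 0.965926 = 6.64074 m.
A = 3.49 × 0.83 = 2.8967 m².
Resultant F = γ·h_c·A = 9.81 × 6.64074 × 2.8967 = 188.707 kN.
I_c = b·h³/12 = 3.49 × 0.83³/12 = 0.166295 m⁴.
Centre of pressure: y_p = y_c + I_c/(y_c·A) = 6.875 + 0.166295/(6.875 × 2.8967) = 6.875 + 0.00835032 = 6.88335 m along the plane.
The resultant acts 0.415 + 0.00835032 = 0.42335 m (along the plate) below the hinge at the top edge, so the moment about the hinge is M = F × 0.42335 = 188.707 × 0.42335 = 79.8891 kN·m.

M ≈ 79.89 kN·m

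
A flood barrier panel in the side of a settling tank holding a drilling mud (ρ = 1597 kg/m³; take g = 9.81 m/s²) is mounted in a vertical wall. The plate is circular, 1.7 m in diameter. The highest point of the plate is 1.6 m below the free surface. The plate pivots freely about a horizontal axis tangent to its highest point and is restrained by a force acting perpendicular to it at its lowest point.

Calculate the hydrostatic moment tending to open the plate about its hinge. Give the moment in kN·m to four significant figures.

M ≈ 80.48 kN·m

γ = ρg = 1597 × 9.81 / 1000 = 15.66657 kN/m³.
The centroid is at the centre, 0.85 m below the top of the plate, so the centroid depth is h_c = 1.6 + 0.85 = 2.45 m.
A = π(0.85)² = 2.2698 m².
Resultant F = γ·h_c·A = 15.66657 × 2.45 × 2.2698 = 87.122 kN.
I_c = πr⁴/4 = π × 0.85⁴/4 = 0.409983 m⁴.
Centre of pressure: y_p = y_c + I_c/(y_c·A) = 2.45 + 0.409983/(2.45 × 2.2698) = 2.45 + 0.0737246 = 2.52372 m along the plane.
The resultant acts 0.85 + 0.0737246 = 0.923725 m (along the plate) below the hinge at the top edge, so the moment about the hinge is M = F × 0.923725 = 87.122 × 0.923725 = 80.4768 kN·m.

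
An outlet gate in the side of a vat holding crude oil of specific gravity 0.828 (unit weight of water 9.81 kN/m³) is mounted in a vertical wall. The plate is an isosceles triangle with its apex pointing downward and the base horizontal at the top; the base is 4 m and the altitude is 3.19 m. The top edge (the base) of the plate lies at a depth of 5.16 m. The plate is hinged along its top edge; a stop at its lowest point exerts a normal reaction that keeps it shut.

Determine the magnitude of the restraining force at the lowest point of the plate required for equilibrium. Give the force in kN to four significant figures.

γ = 0.828 × 9.81 = 8.12268 kN/m³.
With the apex down, the centroid sits h/3 = 3.19/3 = 1.06333 m below the base (the top edge), so the centroid depth is h_c = 5.16 + 1.06333 = 6.22333 m.
A = ½ × 4 × 3.19 = 6.38 m².
Resultant F = γ·h_c·A = 8.12268 × 6.22333 × 6.38 = 322.51 kN.
I_c = b·h³/36 = 4 × 3.19³/36 = 3.60686 m⁴.
Centre of pressure: y_p = y_c + I_c/(y_c·A) = 6.22333 + 3.60686/(6.22333 × 6.38) = 6.22333 + 0.0908418 = 6.31417 m along the plane.
The resultant acts 1.06333 + 0.0908418 = 1.15417 m (along the plate) below the hinge at the top edge, so the moment about the hinge is M = F × 1.15417 = 322.51 × 1.15417 = 372.231 kN·m.
A normal force at the bottom, 3.19 m from the hinge, must supply this moment: P = 372.231/3.19 = 116.687 kN.

P ≈ 116.7 kN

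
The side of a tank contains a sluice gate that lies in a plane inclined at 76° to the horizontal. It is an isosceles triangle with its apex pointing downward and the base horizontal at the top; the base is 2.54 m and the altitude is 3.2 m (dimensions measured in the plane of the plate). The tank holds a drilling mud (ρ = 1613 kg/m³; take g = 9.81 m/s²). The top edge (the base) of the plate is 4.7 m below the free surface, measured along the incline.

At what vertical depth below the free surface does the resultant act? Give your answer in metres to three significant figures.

h_p = 5.69 m

γ = ρg = 1613 × 9.81 / 1000 = 15.82353 kN/m³.
Let θ = 76° be the plate's angle to the horizontal; measure y along the incline from where the plane meets the free surface. Vertical depth h = y·sinθ with sinθ = 0.970296.
With the apex down, the centroid sits h/3 = 3.2/3 = 1.06667 m below the base (the top edge), so y_c = 4.7 + 1.06667 = 5.76667 m and h_c = 5.76667 × 0.970296 = 5.59538 m.
A = ½ × 2.54 × 3.2 = 4.064 m².
Resultant F = γ·h_c·A = 15.82353 × 5.59538 × 4.064 = 359.821 kN.
I_c = b·h³/36 = 2.54 × 3.2³/36 = 2.31196 m⁴.
Centre of pressure: y_p = y_c + I_c/(y_c·A) = 5.76667 + 2.31196/(5.76667 × 4.064) = 5.76667 + 0.098651 = 5.86532 m along the plane.
Vertically, h_p = y_p·sinθ = 5.86532 × 0.970296 = 5.6911 m.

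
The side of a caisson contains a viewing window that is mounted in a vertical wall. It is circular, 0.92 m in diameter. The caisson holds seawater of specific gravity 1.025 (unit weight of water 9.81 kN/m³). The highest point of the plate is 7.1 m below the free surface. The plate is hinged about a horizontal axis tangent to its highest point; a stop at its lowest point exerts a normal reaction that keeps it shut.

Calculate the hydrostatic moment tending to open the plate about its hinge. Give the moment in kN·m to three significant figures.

γ = 1.025 × 9.81 = 10.05525 kN/m³.
The centroid is at the centre, 0.46 m below the top of the plate, so the centroid depth is h_c = 7.1 + 0.46 = 7.56 m.
A = π(0.46)² = 0.664761 m².
Resultant F = γ·h_c·A = 10.05525 × 7.56 × 0.664761 = 50.5336 kN.
I_c = πr⁴/4 = π × 0.46⁴/4 = 0.0351659 m⁴.
Centre of pressure: y_p = y_c + I_c/(y_c·A) = 7.56 + 0.0351659/(7.56 × 0.664761) = 7.56 + 0.00699736 = 7.567 m along the plane.
The resultant acts 0.46 + 0.00699736 = 0.466997 m (along the plate) below the hinge at the top edge, so the moment about the hinge is M = F × 0.466997 = 50.5336 × 0.466997 = 23.599 kN·m.

M ≈ 23.6 kN·m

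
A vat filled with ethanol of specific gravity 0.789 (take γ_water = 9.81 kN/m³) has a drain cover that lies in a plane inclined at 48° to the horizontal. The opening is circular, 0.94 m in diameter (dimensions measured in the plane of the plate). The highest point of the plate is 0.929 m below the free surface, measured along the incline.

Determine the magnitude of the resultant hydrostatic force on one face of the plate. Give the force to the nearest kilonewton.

F ≈ 6 kN

γ = 0.789 × 9.81 = 7.74009 kN/m³.
Let θ = 48° be the plate's angle to the horizontal; measure y along the incline from where the plane meets the free surface. Vertical depth h = y·sinθ with sinθ = 0.743145.
The centroid is at the centre, 0.47 m below the top of the plate, so y_c = 0.929 + 0.47 = 1.399 m and h_c = 1.399 × 0.743145 = 1.03966 m.
A = π(0.47)² = 0.693978 m².
Resultant F = γ·h_c·A = 7.74009 × 1.03966 × 0.693978 = 5.58448 kN.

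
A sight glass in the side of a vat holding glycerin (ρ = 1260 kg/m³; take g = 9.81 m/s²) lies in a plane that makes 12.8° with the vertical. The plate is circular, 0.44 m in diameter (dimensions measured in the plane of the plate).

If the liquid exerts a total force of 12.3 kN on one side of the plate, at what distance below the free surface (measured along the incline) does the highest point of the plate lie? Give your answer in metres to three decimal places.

γ = ρg = 1260 × 9.81 / 1000 = 12.3606 kN/m³.
A = π(0.22)² = 0.152053 m².
From F = γ·h_c·A, the centroid depth is h_c = 12.3/(12.3606 × 0.152053) = 6.54441 m.
The plate makes 12.8° with the vertical, i.e. θ = 90° − 12.8° = 77.2° to the horizontal. Measuring y along the incline from the free-surface line, vertical depth h = y·sinθ with sinθ = 0.975149.
Along the incline, y_c = h_c/sinθ = 6.54441/0.975149 = 6.71119 m.
The centroid is at the centre, 0.22 m below the top of the plate, so the highest point sits at y_top = 6.71119 − 0.22 = 6.49119 m along the incline.

y_top ≈ 6.491 m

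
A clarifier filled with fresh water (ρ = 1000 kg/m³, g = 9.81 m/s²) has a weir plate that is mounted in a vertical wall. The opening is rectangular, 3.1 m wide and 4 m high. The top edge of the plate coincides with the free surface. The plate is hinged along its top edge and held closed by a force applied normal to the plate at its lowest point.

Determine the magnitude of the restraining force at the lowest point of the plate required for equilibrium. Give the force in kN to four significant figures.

γ = ρg = 1000 × 9.81 = 9810 N/m³ = 9.81 kN/m³.
The centroid lies 4/2 = 2 m below the top edge, so the centroid depth is h_c = 2 m.
A = 3.1 × 4 = 12.4 m².
Resultant F = γ·h_c·A = 9.81 × 2 × 12.4 = 243.288 kN.
I_c = b·h³/12 = 3.1 × 4³/12 = 16.5333 m⁴.
Centre of pressure: y_p = y_c + I_c/(y_c·A) = 2 + 16.5333/(2 × 12.4) = 2 + 0.666665 = 2.66667 m along the plane.
The resultant acts 2 + 0.666665 = 2.66667 m (along the plate) below the hinge at the top edge, so the moment about the hinge is M = F × 2.66667 = 243.288 × 2.66667 = 648.769 kN·m.
A normal force at the bottom, 4 m from the hinge, must supply this moment: P = 648.769/4 = 162.192 kN.

P ≈ 162.2 kN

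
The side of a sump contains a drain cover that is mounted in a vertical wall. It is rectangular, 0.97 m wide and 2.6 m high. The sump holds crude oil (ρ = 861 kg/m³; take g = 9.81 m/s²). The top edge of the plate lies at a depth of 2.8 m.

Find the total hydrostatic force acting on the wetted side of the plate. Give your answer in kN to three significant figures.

F ≈ 87.3 kN

γ = ρg = 861 × 9.81 / 1000 = 8.44641 kN/m³.
The centroid lies 2.6/2 = 1.3 m below the top edge, so the centroid depth is h_c = 2.8 + 1.3 = 4.1 m.
A = 0.97 × 2.6 = 2.522 m².
Resultant F = γ·h_c·A = 8.44641 × 4.1 × 2.522 = 87.3376 kN.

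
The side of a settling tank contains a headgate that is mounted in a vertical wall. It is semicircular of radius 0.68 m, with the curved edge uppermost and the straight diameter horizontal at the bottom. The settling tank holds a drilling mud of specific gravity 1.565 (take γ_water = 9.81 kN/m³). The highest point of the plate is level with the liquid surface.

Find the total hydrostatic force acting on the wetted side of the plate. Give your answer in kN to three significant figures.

F ≈ 4.36 kN

γ = 1.565 × 9.81 = 15.35265 kN/m³.
The centroid lies 4r/(3π) = 0.288601 m above the diameter, so r − 4r/(3π) = 0.68 − 0.288601 = 0.391399 m below the topmost point, so the centroid depth is h_c = 0.391399 m.
A = πr²/2 = π × 0.68²/2 = 0.726336 m².
Resultant F = γ·h_c·A = 15.35265 × 0.391399 × 0.726336 = 4.36456 kN.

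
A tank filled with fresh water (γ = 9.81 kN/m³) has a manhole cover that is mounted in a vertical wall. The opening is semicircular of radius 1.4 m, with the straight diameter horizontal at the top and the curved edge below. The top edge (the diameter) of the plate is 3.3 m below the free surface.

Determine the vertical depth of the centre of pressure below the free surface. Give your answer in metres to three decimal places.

γ = 9.81 kN/m³.
The centroid of a semicircle lies 4r/(3π) = 0.594178 m from the diameter, here below the top edge, so the centroid depth is h_c = 3.3 + 0.594178 = 3.89418 m.
A = πr²/2 = π × 1.4²/2 = 3.07876 m².
Resultant F = γ·h_c·A = 9.81 × 3.89418 × 3.07876 = 117.614 kN.
I_c = (π/8 − 8/(9π))·r⁴ = 0.109757 × 1.4⁴ = 0.421642 m⁴.
Centre of pressure: y_p = y_c + I_c/(y_c·A) = 3.89418 + 0.421642/(3.89418 × 3.07876) = 3.89418 + 0.0351684 = 3.92935 m along the plane.

h_p = 3.929 m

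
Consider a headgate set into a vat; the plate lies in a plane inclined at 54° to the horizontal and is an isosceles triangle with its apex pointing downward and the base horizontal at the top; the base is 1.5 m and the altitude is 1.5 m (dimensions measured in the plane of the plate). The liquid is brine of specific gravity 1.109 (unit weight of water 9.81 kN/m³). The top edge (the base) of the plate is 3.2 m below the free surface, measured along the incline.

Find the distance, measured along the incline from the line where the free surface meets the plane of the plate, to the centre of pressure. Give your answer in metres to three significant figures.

y_p = 3.73 m

γ = 1.109 × 9.81 = 10.87929 kN/m³.
Let θ = 54° be the plate's angle to the horizontal; measure y along the incline from where the plane meets the free surface. Vertical depth h = y·sinθ with sinθ = 0.809017.
With the apex down, the centroid sits h/3 = 1.5/3 = 0.5 m below the base (the top edge), so y_c = 3.2 + 0.5 = 3.7 m and h_c = 3.7 × 0.809017 = 2.99336 m.
A = ½ × 1.5 × 1.5 = 1.125 m².
Resultant F = γ·h_c·A = 10.87929 × 2.99336 × 1.125 = 36.6363 kN.
I_c = b·h³/36 = 1.5 × 1.5³/36 = 0.140625 m⁴.
Centre of pressure: y_p = y_c + I_c/(y_c·A) = 3.7 + 0.140625/(3.7 × 1.125) = 3.7 + 0.0337838 = 3.73378 m along the plane.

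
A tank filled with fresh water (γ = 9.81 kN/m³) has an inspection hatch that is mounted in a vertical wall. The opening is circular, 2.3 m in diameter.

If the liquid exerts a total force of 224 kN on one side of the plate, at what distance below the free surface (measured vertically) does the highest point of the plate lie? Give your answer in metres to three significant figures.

γ = 9.81 kN/m³.
A = π(1.15)² = 4.15476 m².
From F = γ·h_c·A, the centroid depth is h_c = 224/(9.81 × 4.15476) = 5.49583 m.
The centroid is at the centre, 1.15 m below the top of the plate, so the highest point sits at h_top = 5.49583 − 1.15 = 4.34583 m below the surface.

d_top ≈ 4.35 m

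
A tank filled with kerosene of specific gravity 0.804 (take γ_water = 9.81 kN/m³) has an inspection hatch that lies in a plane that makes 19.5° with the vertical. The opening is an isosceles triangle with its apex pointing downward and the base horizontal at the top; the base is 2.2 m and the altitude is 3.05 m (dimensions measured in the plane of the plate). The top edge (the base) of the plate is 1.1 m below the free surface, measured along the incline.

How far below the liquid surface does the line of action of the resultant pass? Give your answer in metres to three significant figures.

h_p = 2.23 m

γ = 0.804 × 9.81 = 7.88724 kN/m³.
The plate makes 19.5° with the vertical, i.e. θ = 90° − 19.5° = 70.5° to the horizontal. Measuring y along the incline from the free-surface line, vertical depth h = y·sinθ with sinθ = 0.942641.
With the apex down, the centroid sits h/3 = 3.05/3 = 1.01667 m below the base (the top edge), so y_c = 1.1 + 1.01667 = 2.11667 m and h_c = 2.11667 × 0.942641 = 1.99526 m.
A = ½ × 2.2 × 3.05 = 3.355 m².
Resultant F = γ·h_c·A = 7.88724 × 1.99526 × 3.355 = 52.798 kN.
I_c = b·h³/36 = 2.2 × 3.05³/36 = 1.73388 m⁴.
Centre of pressure: y_p = y_c + I_c/(y_c·A) = 2.11667 + 1.73388/(2.11667 × 3.355) = 2.11667 + 0.244159 = 2.36083 m along the plane.
Vertically, h_p = y_p·sinθ = 2.36083 × 0.942641 = 2.22542 m.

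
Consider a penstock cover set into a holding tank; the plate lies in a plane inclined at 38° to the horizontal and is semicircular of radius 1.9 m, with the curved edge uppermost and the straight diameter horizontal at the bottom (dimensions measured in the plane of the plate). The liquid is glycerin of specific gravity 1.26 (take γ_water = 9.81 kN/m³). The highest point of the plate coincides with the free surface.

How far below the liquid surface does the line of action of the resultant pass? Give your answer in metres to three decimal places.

h_p = 0.815 m

γ = 1.26 × 9.81 = 12.3606 kN/m³.
Let θ = 38° be the plate's angle to the horizontal; measure y along the incline from where the plane meets the free surface. Vertical depth h = y·sinθ with sinθ = 0.615661.
The centroid lies 4r/(3π) = 0.806385 m above the diameter, so r − 4r/(3π) = 1.9 − 0.806385 = 1.09361 m below the topmost point, so y_c = 1.09361 m and h_c = 1.09361 × 0.615661 = 0.673293 m.
A = πr²/2 = π × 1.9²/2 = 5.67057 m².
Resultant F = γ·h_c·A = 12.3606 × 0.673293 × 5.67057 = 47.1922 kN.
I_c = (π/8 − 8/(9π))·r⁴ = 0.109757 × 1.9⁴ = 1.43036 m⁴.
Centre of pressure: y_p = y_c + I_c/(y_c·A) = 1.09361 + 1.43036/(1.09361 × 5.67057) = 1.09361 + 0.230651 = 1.32426 m along the plane.
Vertically, h_p = y_p·sinθ = 1.32426 × 0.615661 = 0.815295 m.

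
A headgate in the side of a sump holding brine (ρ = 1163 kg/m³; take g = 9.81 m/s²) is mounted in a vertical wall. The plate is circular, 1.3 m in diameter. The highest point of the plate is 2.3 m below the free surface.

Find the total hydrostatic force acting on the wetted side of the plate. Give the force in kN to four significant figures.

F ≈ 44.67 kN

γ = ρg = 1163 × 9.81 / 1000 = 11.40903 kN/m³.
The centroid is at the centre, 0.65 m below the top of the plate, so the centroid depth is h_c = 2.3 + 0.65 = 2.95 m.
A = π(0.65)² = 1.32732 m².
Resultant F = γ·h_c·A = 11.40903 × 2.95 × 1.32732 = 44.6731 kN.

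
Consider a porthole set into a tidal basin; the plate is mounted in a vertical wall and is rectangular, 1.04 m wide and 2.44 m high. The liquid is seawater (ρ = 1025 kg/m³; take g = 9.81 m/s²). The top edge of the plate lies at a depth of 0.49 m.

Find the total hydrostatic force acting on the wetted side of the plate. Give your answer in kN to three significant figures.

γ = ρg = 1025 × 9.81 / 1000 = 10.05525 kN/m³.
The centroid lies 2.44/2 = 1.22 m below the top edge, so the centroid depth is h_c = 0.49 + 1.22 = 1.71 m.
A = 1.04 × 2.44 = 2.5376 m².
Resultant F = γ·h_c·A = 10.05525 × 1.71 × 2.5376 = 43.6327 kN.

F ≈ 43.6 kN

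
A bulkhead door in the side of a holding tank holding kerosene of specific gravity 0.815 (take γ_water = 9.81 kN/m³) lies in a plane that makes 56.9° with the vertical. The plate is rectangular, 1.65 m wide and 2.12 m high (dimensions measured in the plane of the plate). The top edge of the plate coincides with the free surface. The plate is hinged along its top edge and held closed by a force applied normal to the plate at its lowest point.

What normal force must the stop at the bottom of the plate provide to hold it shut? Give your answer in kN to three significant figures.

P ≈ 10.8 kN

γ = 0.815 × 9.81 = 7.99515 kN/m³.
The plate makes 56.9° with the vertical, i.e. θ = 90° − 56.9° = 33.1° to the horizontal. Measuring y along the incline from the free-surface line, vertical depth h = y·sinθ with sinθ = 0.546102.
The centroid lies 2.12/2 = 1.06 m below the top edge, so y_c = 1.06 m and h_c = 1.06 × 0.546102 = 0.578868 m.
A = 1.65 × 2.12 = 3.498 m².
Resultant F = γ·h_c·A = 7.99515 × 0.578868 × 3.498 = 16.1892 kN.
I_c = b·h³/12 = 1.65 × 2.12³/12 = 1.31012 m⁴.
Centre of pressure: y_p = y_c + I_c/(y_c·A) = 1.06 + 1.31012/(1.06 × 3.498) = 1.06 + 0.353334 = 1.41333 m along the plane.
The resultant acts 1.06 + 0.353334 = 1.41333 m (along the plate) below the hinge at the top edge, so the moment about the hinge is M = F × 1.41333 = 16.1892 × 1.41333 = 22.8807 kN·m.
A normal force at the bottom, 2.12 m from the hinge, must supply this moment: P = 22.8807/2.12 = 10.7928 kN.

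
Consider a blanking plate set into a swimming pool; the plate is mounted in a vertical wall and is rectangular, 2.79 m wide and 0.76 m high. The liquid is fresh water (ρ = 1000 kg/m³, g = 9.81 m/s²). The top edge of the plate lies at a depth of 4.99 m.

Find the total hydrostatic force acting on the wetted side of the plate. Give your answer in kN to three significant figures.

γ = ρg = 1000 × 9.81 = 9810 N/m³ = 9.81 kN/m³.
The centroid lies 0.76/2 = 0.38 m below the top edge, so the centroid depth is h_c = 4.99 + 0.38 = 5.37 m.
A = 2.79 × 0.76 = 2.1204 m².
Resultant F = γ·h_c·A = 9.81 × 5.37 × 2.1204 = 111.702 kN.

F ≈ 112 kN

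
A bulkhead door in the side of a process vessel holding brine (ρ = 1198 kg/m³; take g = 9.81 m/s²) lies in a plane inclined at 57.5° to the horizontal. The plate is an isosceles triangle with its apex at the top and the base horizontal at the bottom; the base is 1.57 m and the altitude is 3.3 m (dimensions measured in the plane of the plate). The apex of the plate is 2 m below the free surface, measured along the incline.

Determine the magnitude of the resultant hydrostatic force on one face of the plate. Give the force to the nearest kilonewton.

F ≈ 108 kN

γ = ρg = 1198 × 9.81 / 1000 = 11.75238 kN/m³.
Let θ = 57.5° be the plate's angle to the horizontal; measure y along the incline from where the plane meets the free surface. Vertical depth h = y·sinθ with sinθ = 0.843391.
With the apex up, the centroid sits 2h/3 = 2 × 3.3/3 = 2.2 m below the apex, so y_c = 2 + 2.2 = 4.2 m and h_c = 4.2 × 0.843391 = 3.54224 m.
A = ½ × 1.57 × 3.3 = 2.5905 m².
Resultant F = γ·h_c·A = 11.75238 × 3.54224 × 2.5905 = 107.842 kN.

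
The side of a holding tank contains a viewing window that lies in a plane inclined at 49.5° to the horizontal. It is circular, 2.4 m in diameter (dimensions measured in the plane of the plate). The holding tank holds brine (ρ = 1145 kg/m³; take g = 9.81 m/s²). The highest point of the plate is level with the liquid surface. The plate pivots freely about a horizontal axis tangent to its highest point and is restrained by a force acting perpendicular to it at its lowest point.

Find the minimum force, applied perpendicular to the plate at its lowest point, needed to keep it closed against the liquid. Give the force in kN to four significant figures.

γ = ρg = 1145 × 9.81 / 1000 = 11.23245 kN/m³.
Let θ = 49.5° be the plate's angle to the horizontal; measure y along the incline from where the plane meets the free surface. Vertical depth h = y·sinθ with sinθ = 0.760406.
The centroid is at the centre, 1.2 m below the top of the plate, so y_c = 1.2 m and h_c = 1.2 × 0.760406 = 0.912487 m.
A = π(1.2)² = 4.52389 m².
Resultant F = γ·h_c·A = 11.23245 × 0.912487 × 4.52389 = 46.3675 kN.
I_c = πr⁴/4 = π × 1.2⁴/4 = 1.6286 m⁴.
Centre of pressure: y_p = y_c + I_c/(y_c·A) = 1.2 + 1.6286/(1.2 × 4.52389) = 1.2 + 0.3 = 1.5 m along the plane.
The resultant acts 1.2 + 0.3 = 1.5 m (along the plate) below the hinge at the top edge, so the moment about the hinge is M = F × 1.5 = 46.3675 × 1.5 = 69.5512 kN·m.
A normal force at the bottom, 2.4 m from the hinge, must supply this moment: P = 69.5512/2.4 = 28.9797 kN.

P ≈ 28.98 kN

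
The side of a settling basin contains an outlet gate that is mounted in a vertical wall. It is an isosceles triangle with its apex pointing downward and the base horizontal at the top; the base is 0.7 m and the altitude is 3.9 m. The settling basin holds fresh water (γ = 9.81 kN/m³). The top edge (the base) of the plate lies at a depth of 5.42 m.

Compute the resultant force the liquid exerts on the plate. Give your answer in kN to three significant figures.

F ≈ 90.0 kN

γ = 9.81 kN/m³.
With the apex down, the centroid sits h/3 = 3.9/3 = 1.3 m below the base (the top edge), so the centroid depth is h_c = 5.42 + 1.3 = 6.72 m.
A = ½ × 0.7 × 3.9 = 1.365 m².
Resultant F = γ·h_c·A = 9.81 × 6.72 × 1.365 = 89.9852 kN.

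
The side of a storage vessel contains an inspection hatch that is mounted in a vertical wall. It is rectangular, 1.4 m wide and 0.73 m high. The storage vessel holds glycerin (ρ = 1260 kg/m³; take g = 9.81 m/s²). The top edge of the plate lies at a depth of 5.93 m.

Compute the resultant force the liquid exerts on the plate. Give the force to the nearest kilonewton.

γ = ρg = 1260 × 9.81 / 1000 = 12.3606 kN/m³.
The centroid lies 0.73/2 = 0.365 m below the top edge, so the centroid depth is h_c = 5.93 + 0.365 = 6.295 m.
A = 1.4 × 0.73 = 1.022 m².
Resultant F = γ·h_c·A = 12.3606 × 6.295 × 1.022 = 79.5218 kN.

F ≈ 80 kN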